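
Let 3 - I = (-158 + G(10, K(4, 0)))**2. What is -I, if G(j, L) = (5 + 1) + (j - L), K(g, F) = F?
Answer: 20161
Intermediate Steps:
G(j, L) = 6 + j - L (G(j, L) = 6 + (j - L) = 6 + j - L)
I = -20161 (I = 3 - (-158 + (6 + 10 - 1*0))**2 = 3 - (-158 + (6 + 10 + 0))**2 = 3 - (-158 + 16)**2 = 3 - 1*(-142)**2 = 3 - 1*20164 = 3 - 20164 = -20161)
-I = -1*(-20161) = 20161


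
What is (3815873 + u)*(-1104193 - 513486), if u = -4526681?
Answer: 1149859174632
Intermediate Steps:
(3815873 + u)*(-1104193 - 513486) = (3815873 - 4526681)*(-1104193 - 513486) = -710808*(-1617679) = 1149859174632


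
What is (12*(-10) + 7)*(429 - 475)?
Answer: 5198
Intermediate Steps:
(12*(-10) + 7)*(429 - 475) = (-120 + 7)*(-46) = -113*(-46) = 5198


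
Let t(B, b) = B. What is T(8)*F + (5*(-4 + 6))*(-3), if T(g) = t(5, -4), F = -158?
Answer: -820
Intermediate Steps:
T(g) = 5
T(8)*F + (5*(-4 + 6))*(-3) = 5*(-158) + (5*(-4 + 6))*(-3) = -790 + (5*2)*(-3) = -790 + 10*(-3) = -790 - 30 = -820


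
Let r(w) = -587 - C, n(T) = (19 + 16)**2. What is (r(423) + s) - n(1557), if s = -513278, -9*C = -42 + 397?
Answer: -4635455/9 ≈ -5.1505e+5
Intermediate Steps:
C = -355/9 (C = -(-42 + 397)/9 = -1/9*355 = -355/9 ≈ -39.444)
n(T) = 1225 (n(T) = 35**2 = 1225)
r(w) = -4928/9 (r(w) = -587 - 1*(-355/9) = -587 + 355/9 = -4928/9)
(r(423) + s) - n(1557) = (-4928/9 - 513278) - 1*1225 = -4624430/9 - 1225 = -4635455/9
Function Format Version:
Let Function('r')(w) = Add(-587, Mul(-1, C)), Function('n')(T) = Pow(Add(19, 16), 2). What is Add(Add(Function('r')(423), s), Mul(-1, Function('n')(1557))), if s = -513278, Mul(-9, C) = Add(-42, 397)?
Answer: Rational(-4635455, 9) ≈ -5.1505e+5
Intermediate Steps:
C = Rational(-355, 9) (C = Mul(Rational(-1, 9), Add(-42, 397)) = Mul(Rational(-1, 9), 355) = Rational(-355, 9) ≈ -39.444)
Function('n')(T) = 1225 (Function('n')(T) = Pow(35, 2) = 1225)
Function('r')(w) = Rational(-4928, 9) (Function('r')(w) = Add(-587, Mul(-1, Rational(-355, 9))) = Add(-587, Rational(355, 9)) = Rational(-4928, 9))
Add(Add(Function('r')(423), s), Mul(-1, Function('n')(1557))) = Add(Add(Rational(-4928, 9), -513278), Mul(-1, 1225)) = Add(Rational(-4624430, 9), -1225) = Rational(-4635455, 9)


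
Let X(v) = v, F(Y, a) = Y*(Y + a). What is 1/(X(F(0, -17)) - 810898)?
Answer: -1/810898 ≈ -1.2332e-6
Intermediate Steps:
1/(X(F(0, -17)) - 810898) = 1/(0*(0 - 17) - 810898) = 1/(0*(-17) - 810898) = 1/(0 - 810898) = 1/(-810898) = -1/810898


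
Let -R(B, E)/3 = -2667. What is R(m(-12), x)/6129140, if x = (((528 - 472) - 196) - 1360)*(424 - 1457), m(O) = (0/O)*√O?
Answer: 8001/6129140 ≈ 0.0013054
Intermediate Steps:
m(O) = 0 (m(O) = 0*√O = 0)
x = 1549500 (x = ((56 - 196) - 1360)*(-1033) = (-140 - 1360)*(-1033) = -1500*(-1033) = 1549500)
R(B, E) = 8001 (R(B, E) = -3*(-2667) = 8001)
R(m(-12), x)/6129140 = 8001/6129140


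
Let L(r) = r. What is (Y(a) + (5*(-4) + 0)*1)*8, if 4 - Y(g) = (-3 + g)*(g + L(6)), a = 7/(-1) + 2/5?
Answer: -4352/25 ≈ -174.08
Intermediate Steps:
a = -33/5 (a = 7*(-1) + 2*(⅕) = -7 + ⅖ = -33/5 ≈ -6.6000)
Y(g) = 4 - (-3 + g)*(6 + g) (Y(g) = 4 - (-3 + g)*(g + 6) = 4 - (-3 + g)*(6 + g))
(Y(a) + (5*(-4) + 0)*1)*8 = ((22 - (-33/5)² - 3*(-33/5)) + (5*(-4) + 0)*1)*8 = ((22 - 1*1089/25 + 99/5) + (-20 + 0)*1)*8 = ((22 - 1089/25 + 99/5) - 20*1)*8 = (-44/25 - 20)*8 = -544/25*8 = -4352/25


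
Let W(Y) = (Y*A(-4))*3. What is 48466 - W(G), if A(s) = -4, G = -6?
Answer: 48394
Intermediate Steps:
W(Y) = -12*Y (W(Y) = (Y*(-4))*3 = -4*Y*3 = -12*Y)
48466 - W(G) = 48466 - (-12)*(-6) = 48466 - 1*72 = 48466 - 72 = 48394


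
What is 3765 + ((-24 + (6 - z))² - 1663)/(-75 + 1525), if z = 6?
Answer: 5458163/1450 ≈ 3764.3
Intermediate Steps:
3765 + ((-24 + (6 - z))² - 1663)/(-75 + 1525) = 3765 + ((-24 + (6 - 1*6))² - 1663)/(-75 + 1525) = 3765 + ((-24 + (6 - 6))² - 1663)/1450 = 3765 + ((-24 + 0)² - 1663)*(1/1450) = 3765 + ((-24)² - 1663)*(1/1450) = 3765 + (576 - 1663)*(1/1450) = 3765 - 1087*1/1450 = 3765 - 1087/1450 = 5458163/1450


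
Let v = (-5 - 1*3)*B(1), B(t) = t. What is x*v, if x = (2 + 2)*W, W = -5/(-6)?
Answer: -80/3 ≈ -26.667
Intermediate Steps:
W = ⅚ (W = -5*(-⅙) = ⅚ ≈ 0.83333)
x = 10/3 (x = (2 + 2)*(⅚) = 4*(⅚) = 10/3 ≈ 3.3333)
v = -8 (v = (-5 - 1*3)*1 = (-5 - 3)*1 = -8*1 = -8)
x*v = (10/3)*(-8) = -80/3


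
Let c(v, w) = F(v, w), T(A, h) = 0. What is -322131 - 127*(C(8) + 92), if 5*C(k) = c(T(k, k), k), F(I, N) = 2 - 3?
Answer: -1668948/5 ≈ -3.3379e+5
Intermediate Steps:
F(I, N) = -1
c(v, w) = -1
C(k) = -⅕ (C(k) = (⅕)*(-1) = -⅕)
-322131 - 127*(C(8) + 92) = -322131 - 127*(-⅕ + 92) = -322131 - 127*459/5 = -322131 - 1*58293/5 = -322131 - 58293/5 = -1668948/5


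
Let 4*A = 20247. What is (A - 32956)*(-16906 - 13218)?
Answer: 840286387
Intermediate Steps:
A = 20247/4 (A = (¼)*20247 = 20247/4 ≈ 5061.8)
(A - 32956)*(-16906 - 13218) = (20247/4 - 32956)*(-16906 - 13218) = -111577/4*(-30124) = 840286387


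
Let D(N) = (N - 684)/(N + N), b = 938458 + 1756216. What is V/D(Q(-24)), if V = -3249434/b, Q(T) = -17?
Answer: -55240378/944483237 ≈ -0.058487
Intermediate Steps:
b = 2694674
D(N) = (-684 + N)/(2*N) (D(N) = (-684 + N)/((2*N)) = (-684 + N)*(1/(2*N)) = (-684 + N)/(2*N))
V = -1624717/1347337 (V = -3249434/2694674 = -3249434*1/2694674 = -1624717/1347337 ≈ -1.2059)
V/D(Q(-24)) = -1624717*(-34/(-684 - 17))/1347337 = -1624717/(1347337*((1/2)*(-1/17)*(-701))) = -1624717/(1347337*701/34) = -1624717/1347337*34/701 = -55240378/944483237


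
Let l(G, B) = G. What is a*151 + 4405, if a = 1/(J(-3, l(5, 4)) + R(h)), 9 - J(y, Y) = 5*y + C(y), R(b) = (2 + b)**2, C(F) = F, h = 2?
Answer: 189566/43 ≈ 4408.5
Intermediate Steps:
J(y, Y) = 9 - 6*y (J(y, Y) = 9 - (5*y + y) = 9 - 6*y)
a = 1/43 (a = 1/((9 - 6*(-3)) + (2 + 2)**2) = 1/((9 + 18) + 4**2) = 1/(27 + 16) = 1/43 ≈ 0.023256)
a*151 + 4405 = (1/43)*151 + 4405 = 151/43 + 4405 = 189566/43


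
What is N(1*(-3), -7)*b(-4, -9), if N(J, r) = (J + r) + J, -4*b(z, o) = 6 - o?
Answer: 195/4 ≈ 48.750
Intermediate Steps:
b(z, o) = -3/2 + o/4 (b(z, o) = -(6 - o)/4 = -3/2 + o/4)
N(J, r) = r + 2*J
N(1*(-3), -7)*b(-4, -9) = (-7 + 2*(1*(-3)))*(-3/2 + (1/4)*(-9)) = (-7 + 2*(-3))*(-3/2 - 9/4) = (-7 - 6)*(-15/4) = -13*(-15/4) = 195/4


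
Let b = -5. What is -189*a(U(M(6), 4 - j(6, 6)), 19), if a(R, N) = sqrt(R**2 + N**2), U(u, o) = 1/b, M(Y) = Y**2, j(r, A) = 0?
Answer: -189*sqrt(9026)/5 ≈ -3591.2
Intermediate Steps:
U(u, o) = -1/5 (U(u, o) = 1/(-5) = -1/5)
a(R, N) = sqrt(N**2 + R**2)
-189*a(U(M(6), 4 - j(6, 6)), 19) = -189*sqrt(19**2 + (-1/5)**2) = -189*sqrt(361 + 1/25) = -189*sqrt(9026)/5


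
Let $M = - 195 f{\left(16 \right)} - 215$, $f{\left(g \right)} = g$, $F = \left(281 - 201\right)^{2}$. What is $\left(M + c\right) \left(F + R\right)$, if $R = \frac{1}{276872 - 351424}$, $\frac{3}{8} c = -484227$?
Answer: $- \frac{617699461514993}{74552} \approx -8.2855 \cdot 10^{9}$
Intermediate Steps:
$F = 6400$ ($F = 80^{2} = 6400$)
$c = -1291272$ ($c = \frac{8}{3} \left(-484227\right) = -1291272$)
$M = -3335$ ($M = \left(-195\right) 16 - 215 = -3120 - 215 = -3335$)
$R = - \frac{1}{74552}$ ($R = \frac{1}{-74552} = - \frac{1}{74552} \approx -1.3413 \cdot 10^{-5}$)
$\left(M + c\right) \left(F + R\right) = \left(-3335 - 1291272\right) \left(6400 - \frac{1}{74552}\right) = \left(-1294607\right) \frac{477132799}{74552} = - \frac{617699461514993}{74552}$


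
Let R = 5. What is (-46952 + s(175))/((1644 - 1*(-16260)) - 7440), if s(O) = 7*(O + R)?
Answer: -11423/2616 ≈ -4.3666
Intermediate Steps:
s(O) = 35 + 7*O (s(O) = 7*(O + 5) = 7*(5 + O) = 35 + 7*O)
(-46952 + s(175))/((1644 - 1*(-16260)) - 7440) = (-46952 + (35 + 7*175))/((1644 - 1*(-16260)) - 7440) = (-46952 + (35 + 1225))/((1644 + 16260) - 7440) = (-46952 + 1260)/(17904 - 7440) = -45692/10464 = -45692*1/10464 = -11423/2616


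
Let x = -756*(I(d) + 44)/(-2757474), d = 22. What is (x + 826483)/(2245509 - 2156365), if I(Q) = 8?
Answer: 126611412403/13656236792 ≈ 9.2713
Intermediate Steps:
x = 2184/153193 (x = -756*(8 + 44)/(-2757474) = -756*52*(-1/2757474) = -39312*(-1/2757474) = 2184/153193 ≈ 0.014257)
(x + 826483)/(2245509 - 2156365) = (2184/153193 + 826483)/(2245509 - 2156365) = (126611412403/153193)/89144 = (126611412403/153193)*(1/89144) = 126611412403/13656236792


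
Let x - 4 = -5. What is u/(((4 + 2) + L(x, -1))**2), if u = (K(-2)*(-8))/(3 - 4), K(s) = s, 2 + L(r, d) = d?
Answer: -16/9 ≈ -1.7778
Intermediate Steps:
x = -1 (x = 4 - 5 = -1)
L(r, d) = -2 + d
u = -16 (u = (-2*(-8))/(3 - 4) = 16/(-1) = 16*(-1) = -16)
u/(((4 + 2) + L(x, -1))**2) = -16/((4 + 2) + (-2 - 1))**2 = -16/(6 - 3)**2 = -16/(3**2) = -16/9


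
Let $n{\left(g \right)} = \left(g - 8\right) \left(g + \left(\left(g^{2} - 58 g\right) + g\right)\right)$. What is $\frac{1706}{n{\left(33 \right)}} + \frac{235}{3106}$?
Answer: $- \frac{839711}{58936350} \approx -0.014248$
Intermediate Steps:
$n{\left(g \right)} = \left(-8 + g\right) \left(g^{2} - 56 g\right)$ ($n{\left(g \right)} = \left(-8 + g\right) \left(g + \left(g^{2} - 57 g\right)\right) = \left(-8 + g\right) \left(g^{2} - 56 g\right)$)
$\frac{1706}{n{\left(33 \right)}} + \frac{235}{3106} = \frac{1706}{33 \left(448 + 33^{2} - 2112\right)} + \frac{235}{3106} = \frac{1706}{33 \left(448 + 1089 - 2112\right)} + 235 \cdot \frac{1}{3106} = \frac{1706}{33 \left(-575\right)} + \frac{235}{3106} = \frac{1706}{-18975} + \frac{235}{3106} = 1706 \left(- \frac{1}{18975}\right) + \frac{235}{3106} = - \frac{1706}{18975} + \frac{235}{3106} = - \frac{839711}{58936350}$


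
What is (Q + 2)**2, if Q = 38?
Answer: 1600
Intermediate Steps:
(Q + 2)**2 = (38 + 2)**2 = 40**2 = 1600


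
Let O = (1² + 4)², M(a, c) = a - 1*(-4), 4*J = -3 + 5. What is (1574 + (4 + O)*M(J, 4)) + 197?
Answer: 3803/2 ≈ 1901.5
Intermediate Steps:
J = ½ (J = (-3 + 5)/4 = (¼)*2 = ½ ≈ 0.50000)
M(a, c) = 4 + a (M(a, c) = a + 4 = 4 + a)
O = 25 (O = (1 + 4)² = 5² = 25)
(1574 + (4 + O)*M(J, 4)) + 197 = (1574 + (4 + 25)*(4 + ½)) + 197 = (1574 + 29*(9/2)) + 197 = (1574 + 261/2) + 197 = 3409/2 + 197 = 3803/2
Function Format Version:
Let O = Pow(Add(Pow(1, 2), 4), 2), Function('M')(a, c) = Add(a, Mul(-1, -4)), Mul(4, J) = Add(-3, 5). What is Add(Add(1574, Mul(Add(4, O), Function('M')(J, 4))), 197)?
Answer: Rational(3803, 2) ≈ 1901.5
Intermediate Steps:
J = Rational(1, 2) (J = Mul(Rational(1, 4), Add(-3, 5)) = Mul(Rational(1, 4), 2) = Rational(1, 2) ≈ 0.50000)
Function('M')(a, c) = Add(4, a) (Function('M')(a, c) = Add(a, 4) = Add(4, a))
O = 25 (O = Pow(Add(1, 4), 2) = Pow(5, 2) = 25)
Add(Add(1574, Mul(Add(4, O), Function('M')(J, 4))), 197) = Add(Add(1574, Mul(Add(4, 25), Add(4, Rational(1, 2)))), 197) = Add(Add(1574, Mul(29, Rational(9, 2))), 197) = Add(Add(1574, Rational(261, 2)), 197) = Add(Rational(3409, 2), 197) = Rational(3803, 2)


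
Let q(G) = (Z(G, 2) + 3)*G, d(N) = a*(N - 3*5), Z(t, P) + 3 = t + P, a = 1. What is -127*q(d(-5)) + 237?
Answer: -45483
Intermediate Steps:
Z(t, P) = -3 + P + t (Z(t, P) = -3 + (t + P) = -3 + (P + t) = -3 + P + t)
d(N) = -15 + N (d(N) = 1*(N - 3*5) = 1*(N - 15) = 1*(-15 + N) = -15 + N)
q(G) = G*(2 + G) (q(G) = ((-3 + 2 + G) + 3)*G = ((-1 + G) + 3)*G = (2 + G)*G = G*(2 + G))
-127*q(d(-5)) + 237 = -127*(-15 - 5)*(2 + (-15 - 5)) + 237 = -(-2540)*(2 - 20) + 237 = -(-2540)*(-18) + 237 = -127*360 + 237 = -45720 + 237 = -45483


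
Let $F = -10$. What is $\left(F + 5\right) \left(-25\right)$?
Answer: $125$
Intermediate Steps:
$\left(F + 5\right) \left(-25\right) = \left(-10 + 5\right) \left(-25\right) = \left(-5\right) \left(-25\right) = 125$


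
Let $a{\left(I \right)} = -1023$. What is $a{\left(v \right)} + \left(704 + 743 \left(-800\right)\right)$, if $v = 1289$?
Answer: $-594719$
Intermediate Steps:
$a{\left(v \right)} + \left(704 + 743 \left(-800\right)\right) = -1023 + \left(704 + 743 \left(-800\right)\right) = -1023 + \left(704 - 594400\right) = -1023 - 593696 = -594719$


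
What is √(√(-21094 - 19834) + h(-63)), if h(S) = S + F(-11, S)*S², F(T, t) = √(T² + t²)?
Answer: √(-63 + 3969*√4090 + 4*I*√2558) ≈ 503.75 + 0.201*I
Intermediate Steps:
h(S) = S + S²*√(121 + S²) (h(S) = S + √((-11)² + S²)*S² = S + √(121 + S²)*S² = S + S²*√(121 + S²))
√(√(-21094 - 19834) + h(-63)) = √(√(-21094 - 19834) - 63*(1 - 63*√(121 + (-63)²))) = √(√(-40928) - 63*(1 - 63*√(121 + 3969))) = √(4*I*√2558 - 63*(1 - 63*√4090)) = √(4*I*√2558 + (-63 + 3969*√4090)) = √(-63 + 3969*√4090 + 4*I*√2558)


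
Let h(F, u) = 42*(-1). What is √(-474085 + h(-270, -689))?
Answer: I*√474127 ≈ 688.57*I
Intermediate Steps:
h(F, u) = -42
√(-474085 + h(-270, -689)) = √(-474085 - 42) = √(-474127) = I*√474127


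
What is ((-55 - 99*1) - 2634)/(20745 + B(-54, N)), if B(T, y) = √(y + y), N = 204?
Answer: -19279020/143451539 + 5576*√102/430354617 ≈ -0.13426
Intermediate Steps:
B(T, y) = √2*√y (B(T, y) = √(2*y) = √2*√y)
((-55 - 99*1) - 2634)/(20745 + B(-54, N)) = ((-55 - 99*1) - 2634)/(20745 + √2*√204) = ((-55 - 99) - 2634)/(20745 + √2*(2*√51)) = (-154 - 2634)/(20745 + 2*√102) = -2788/(20745 + 2*√102)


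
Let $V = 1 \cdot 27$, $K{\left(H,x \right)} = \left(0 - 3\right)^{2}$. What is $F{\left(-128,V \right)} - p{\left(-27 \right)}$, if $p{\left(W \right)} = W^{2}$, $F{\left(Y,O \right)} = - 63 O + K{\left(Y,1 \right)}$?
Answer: $-2421$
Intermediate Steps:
$K{\left(H,x \right)} = 9$ ($K{\left(H,x \right)} = \left(-3\right)^{2} = 9$)
$V = 27$
$F{\left(Y,O \right)} = 9 - 63 O$ ($F{\left(Y,O \right)} = - 63 O + 9 = 9 - 63 O$)
$F{\left(-128,V \right)} - p{\left(-27 \right)} = \left(9 - 1701\right) - \left(-27\right)^{2} = \left(9 - 1701\right) - 729 = -1692 - 729 = -2421$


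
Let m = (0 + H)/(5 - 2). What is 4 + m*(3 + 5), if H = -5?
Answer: -28/3 ≈ -9.3333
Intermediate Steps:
m = -5/3 (m = (0 - 5)/(5 - 2) = -5/3 ≈ -1.6667)
4 + m*(3 + 5) = 4 - 5*(3 + 5)/3 = 4 - 5/3*8 = 4 - 40/3 = -28/3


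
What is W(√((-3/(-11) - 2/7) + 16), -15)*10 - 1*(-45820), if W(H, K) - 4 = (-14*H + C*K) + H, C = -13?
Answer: 47810 - 130*√94787/77 ≈ 47290.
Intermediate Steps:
W(H, K) = 4 - 13*H - 13*K (W(H, K) = 4 + ((-14*H - 13*K) + H) = 4 + (-13*H - 13*K) = 4 - 13*H - 13*K)
W(√((-3/(-11) - 2/7) + 16), -15)*10 - 1*(-45820) = (4 - 13*√((-3/(-11) - 2/7) + 16) - 13*(-15))*10 - 1*(-45820) = (4 - 13*√((-3*(-1/11) - 2*⅐) + 16) + 195)*10 + 45820 = (4 - 13*√((3/11 - 2/7) + 16) + 195)*10 + 45820 = (4 - 13*√(-1/77 + 16) + 195)*10 + 45820 = (4 - 13*√94787/77 + 195)*10 + 45820 = (199 - 13*√94787/77)*10 + 45820 = (1990 - 130*√94787/77) + 45820 = 47810 - 130*√94787/77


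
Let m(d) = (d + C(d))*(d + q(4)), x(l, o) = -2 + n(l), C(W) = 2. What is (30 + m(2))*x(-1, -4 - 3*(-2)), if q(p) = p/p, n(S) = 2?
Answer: 0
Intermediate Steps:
q(p) = 1
x(l, o) = 0 (x(l, o) = -2 + 2 = 0)
m(d) = (1 + d)*(2 + d) (m(d) = (d + 2)*(d + 1) = (2 + d)*(1 + d) = (1 + d)*(2 + d))
(30 + m(2))*x(-1, -4 - 3*(-2)) = (30 + (2 + 2² + 3*2))*0 = (30 + (2 + 4 + 6))*0 = (30 + 12)*0 = 42*0 = 0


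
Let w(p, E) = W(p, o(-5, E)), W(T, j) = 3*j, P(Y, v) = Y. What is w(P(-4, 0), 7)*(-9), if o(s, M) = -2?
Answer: 54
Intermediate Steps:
w(p, E) = -6 (w(p, E) = 3*(-2) = -6)
w(P(-4, 0), 7)*(-9) = -6*(-9) = 54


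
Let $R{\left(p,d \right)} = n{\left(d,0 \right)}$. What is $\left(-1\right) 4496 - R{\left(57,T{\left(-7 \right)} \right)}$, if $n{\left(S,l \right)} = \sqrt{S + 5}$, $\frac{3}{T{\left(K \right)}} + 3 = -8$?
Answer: $-4496 - \frac{2 \sqrt{143}}{11} \approx -4498.2$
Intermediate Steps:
$T{\left(K \right)} = - \frac{3}{11}$ ($T{\left(K \right)} = \frac{3}{-3 - 8} = \frac{3}{-11} = 3 \left(- \frac{1}{11}\right) = - \frac{3}{11}$)
$n{\left(S,l \right)} = \sqrt{5 + S}$
$R{\left(p,d \right)} = \sqrt{5 + d}$
$\left(-1\right) 4496 - R{\left(57,T{\left(-7 \right)} \right)} = \left(-1\right) 4496 - \sqrt{5 - \frac{3}{11}} = -4496 - \sqrt{\frac{52}{11}} = -4496 - \frac{2 \sqrt{143}}{11}$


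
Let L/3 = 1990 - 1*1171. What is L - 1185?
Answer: 1272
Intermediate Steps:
L = 2457 (L = 3*(1990 - 1*1171) = 3*(1990 - 1171) = 3*819 = 2457)
L - 1185 = 2457 - 1185 = 1272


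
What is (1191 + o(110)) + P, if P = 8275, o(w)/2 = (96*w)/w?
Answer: 9658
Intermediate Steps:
o(w) = 192 (o(w) = 2*((96*w)/w) = 2*96 = 192)
(1191 + o(110)) + P = (1191 + 192) + 8275 = 1383 + 8275 = 9658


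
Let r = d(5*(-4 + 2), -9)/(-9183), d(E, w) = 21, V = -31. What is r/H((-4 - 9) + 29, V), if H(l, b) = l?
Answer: -7/48976 ≈ -0.00014293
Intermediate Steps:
r = -7/3061 (r = 21/(-9183) = 21*(-1/9183) = -7/3061 ≈ -0.0022868)
r/H((-4 - 9) + 29, V) = -7/(3061*((-4 - 9) + 29)) = -7/(3061*(-13 + 29)) = -7/3061/16 = -7/3061*1/16 = -7/48976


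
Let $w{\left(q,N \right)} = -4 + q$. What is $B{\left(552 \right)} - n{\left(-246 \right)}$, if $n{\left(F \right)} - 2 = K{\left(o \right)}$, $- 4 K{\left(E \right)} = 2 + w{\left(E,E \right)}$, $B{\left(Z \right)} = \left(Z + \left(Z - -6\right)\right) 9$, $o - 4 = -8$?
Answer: $\frac{19973}{2} \approx 9986.5$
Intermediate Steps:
$o = -4$ ($o = 4 - 8 = -4$)
$B{\left(Z \right)} = 54 + 18 Z$ ($B{\left(Z \right)} = \left(Z + \left(Z + 6\right)\right) 9 = \left(Z + \left(6 + Z\right)\right) 9 = \left(6 + 2 Z\right) 9 = 54 + 18 Z$)
$K{\left(E \right)} = \frac{1}{2} - \frac{E}{4}$ ($K{\left(E \right)} = - \frac{2 + \left(-4 + E\right)}{4} = - \frac{-2 + E}{4} = \frac{1}{2} - \frac{E}{4}$)
$n{\left(F \right)} = \frac{7}{2}$ ($n{\left(F \right)} = 2 + \left(\frac{1}{2} - -1\right) = 2 + \left(\frac{1}{2} + 1\right) = 2 + \frac{3}{2} = \frac{7}{2}$)
$B{\left(552 \right)} - n{\left(-246 \right)} = \left(54 + 18 \cdot 552\right) - \frac{7}{2} = \left(54 + 9936\right) - \frac{7}{2} = 9990 - \frac{7}{2} = \frac{19973}{2}$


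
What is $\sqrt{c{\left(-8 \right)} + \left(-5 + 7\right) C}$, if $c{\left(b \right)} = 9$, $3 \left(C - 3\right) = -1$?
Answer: $\frac{\sqrt{129}}{3} \approx 3.7859$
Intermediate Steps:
$C = \frac{8}{3}$ ($C = 3 + \frac{1}{3} \left(-1\right) = 3 - \frac{1}{3} = \frac{8}{3} \approx 2.6667$)
$\sqrt{c{\left(-8 \right)} + \left(-5 + 7\right) C} = \sqrt{9 + \left(-5 + 7\right) \frac{8}{3}} = \sqrt{9 + 2 \cdot \frac{8}{3}} = \sqrt{9 + \frac{16}{3}} = \sqrt{\frac{43}{3}} = \frac{\sqrt{129}}{3}$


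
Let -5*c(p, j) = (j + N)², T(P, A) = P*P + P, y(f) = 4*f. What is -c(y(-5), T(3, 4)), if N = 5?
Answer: 289/5 ≈ 57.800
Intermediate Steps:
T(P, A) = P + P² (T(P, A) = P² + P = P + P²)
c(p, j) = -(5 + j)²/5 (c(p, j) = -(j + 5)²/5 = -(5 + j)²/5)
-c(y(-5), T(3, 4)) = -(-1)*(5 + 3*(1 + 3))²/5 = -(-1)*(5 + 3*4)²/5 = -(-1)*(5 + 12)²/5 = -(-1)*17²/5 = -(-1)*289/5 = -1*(-289/5) = 289/5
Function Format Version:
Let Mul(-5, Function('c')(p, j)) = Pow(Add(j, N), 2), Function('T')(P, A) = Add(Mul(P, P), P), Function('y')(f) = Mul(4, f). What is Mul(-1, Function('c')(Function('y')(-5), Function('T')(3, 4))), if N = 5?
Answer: Rational(289, 5) ≈ 57.800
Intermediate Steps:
Function('T')(P, A) = Add(P, Pow(P, 2)) (Function('T')(P, A) = Add(Pow(P, 2), P) = Add(P, Pow(P, 2)))
Function('c')(p, j) = Mul(Rational(-1, 5), Pow(Add(5, j), 2)) (Function('c')(p, j) = Mul(Rational(-1, 5), Pow(Add(j, 5), 2)) = Mul(Rational(-1, 5), Pow(Add(5, j), 2)))
Mul(-1, Function('c')(Function('y')(-5), Function('T')(3, 4))) = Mul(-1, Mul(Rational(-1, 5), Pow(Add(5, Mul(3, Add(1, 3))), 2))) = Mul(-1, Mul(Rational(-1, 5), Pow(Add(5, Mul(3, 4)), 2))) = Mul(-1, Mul(Rational(-1, 5), Pow(Add(5, 12), 2))) = Mul(-1, Mul(Rational(-1, 5), Pow(17, 2))) = Mul(-1, Mul(Rational(-1, 5), 289)) = Mul(-1, Rational(-289, 5)) = Rational(289, 5)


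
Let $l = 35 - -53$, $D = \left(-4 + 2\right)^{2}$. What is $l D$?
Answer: $352$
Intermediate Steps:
$D = 4$ ($D = \left(-2\right)^{2} = 4$)
$l = 88$ ($l = 35 + 53 = 88$)
$l D = 88 \cdot 4 = 352$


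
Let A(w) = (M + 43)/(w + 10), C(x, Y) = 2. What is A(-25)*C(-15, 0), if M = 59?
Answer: -68/5 ≈ -13.600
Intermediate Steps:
A(w) = 102/(10 + w) (A(w) = (59 + 43)/(w + 10) = 102/(10 + w))
A(-25)*C(-15, 0) = (102/(10 - 25))*2 = (102/(-15))*2 = (102*(-1/15))*2 = -34/5*2 = -68/5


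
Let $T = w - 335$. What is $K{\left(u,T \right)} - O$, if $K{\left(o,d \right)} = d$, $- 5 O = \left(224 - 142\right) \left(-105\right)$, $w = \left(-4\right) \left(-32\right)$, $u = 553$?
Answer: $-1929$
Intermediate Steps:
$w = 128$
$O = 1722$ ($O = - \frac{\left(224 - 142\right) \left(-105\right)}{5} = - \frac{82 \left(-105\right)}{5} = \left(- \frac{1}{5}\right) \left(-8610\right) = 1722$)
$T = -207$ ($T = 128 - 335 = -207$)
$K{\left(u,T \right)} - O = -207 - 1722 = -1929$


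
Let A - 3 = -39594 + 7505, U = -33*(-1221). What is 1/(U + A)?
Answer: 1/8207 ≈ 0.00012185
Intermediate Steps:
U = 40293
A = -32086 (A = 3 + (-39594 + 7505) = 3 - 32089 = -32086)
1/(U + A) = 1/(40293 - 32086) = 1/8207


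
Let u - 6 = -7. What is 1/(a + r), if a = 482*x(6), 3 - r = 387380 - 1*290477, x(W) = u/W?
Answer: -3/290941 ≈ -1.0311e-5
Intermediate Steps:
u = -1 (u = 6 - 7 = -1)
x(W) = -1/W
r = -96900 (r = 3 - (387380 - 1*290477) = 3 - (387380 - 290477) = 3 - 1*96903 = 3 - 96903 = -96900)
a = -241/3 (a = 482*(-1/6) = 482*(-1*⅙) = 482*(-⅙) = -241/3 ≈ -80.333)
1/(a + r) = 1/(-241/3 - 96900) = 1/(-290941/3) = -3/290941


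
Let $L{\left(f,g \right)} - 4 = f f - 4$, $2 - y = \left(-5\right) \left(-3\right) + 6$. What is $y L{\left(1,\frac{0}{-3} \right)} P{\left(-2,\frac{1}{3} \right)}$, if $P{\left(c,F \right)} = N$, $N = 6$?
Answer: $-114$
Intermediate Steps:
$P{\left(c,F \right)} = 6$
$y = -19$ ($y = 2 - \left(\left(-5\right) \left(-3\right) + 6\right) = 2 - \left(15 + 6\right) = 2 - 21 = -19$)
$L{\left(f,g \right)} = f^{2}$ ($L{\left(f,g \right)} = 4 + \left(f f - 4\right) = 4 + \left(f^{2} - 4\right) = 4 + \left(-4 + f^{2}\right) = f^{2}$)
$y L{\left(1,\frac{0}{-3} \right)} P{\left(-2,\frac{1}{3} \right)} = - 19 \cdot 1^{2} \cdot 6 = \left(-19\right) 1 \cdot 6 = \left(-19\right) 6 = -114$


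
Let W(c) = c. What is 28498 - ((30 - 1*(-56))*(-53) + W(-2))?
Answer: 33058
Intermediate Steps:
28498 - ((30 - 1*(-56))*(-53) + W(-2)) = 28498 - ((30 - 1*(-56))*(-53) - 2) = 28498 - ((30 + 56)*(-53) - 2) = 28498 - (86*(-53) - 2) = 28498 - (-4558 - 2) = 28498 - 1*(-4560) = 28498 + 4560 = 33058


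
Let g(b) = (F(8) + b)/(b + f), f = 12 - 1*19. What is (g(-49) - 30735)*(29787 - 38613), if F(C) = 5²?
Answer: 1898843292/7 ≈ 2.7126e+8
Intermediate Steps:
f = -7 (f = 12 - 19 = -7)
F(C) = 25
g(b) = (25 + b)/(-7 + b) (g(b) = (25 + b)/(b - 7) = (25 + b)/(-7 + b))
(g(-49) - 30735)*(29787 - 38613) = ((25 - 49)/(-7 - 49) - 30735)*(29787 - 38613) = (-24/(-56) - 30735)*(-8826) = (-1/56*(-24) - 30735)*(-8826) = (3/7 - 30735)*(-8826) = -215142/7*(-8826) = 1898843292/7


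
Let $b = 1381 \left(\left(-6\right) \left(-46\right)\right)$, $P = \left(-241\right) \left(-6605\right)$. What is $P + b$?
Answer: $1972961$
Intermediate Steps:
$P = 1591805$
$b = 381156$ ($b = 1381 \cdot 276 = 381156$)
$P + b = 1591805 + 381156 = 1972961$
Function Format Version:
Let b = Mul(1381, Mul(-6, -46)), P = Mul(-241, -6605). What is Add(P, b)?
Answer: 1972961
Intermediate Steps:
P = 1591805
b = 381156 (b = Mul(1381, 276) = 381156)
Add(P, b) = Add(1591805, 381156) = 1972961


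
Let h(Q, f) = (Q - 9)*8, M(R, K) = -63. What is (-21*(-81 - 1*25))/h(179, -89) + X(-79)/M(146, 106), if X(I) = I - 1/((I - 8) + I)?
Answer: 1142033/395080 ≈ 2.8906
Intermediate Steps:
X(I) = I - 1/(-8 + 2*I) (X(I) = I - 1/((-8 + I) + I) = I - 1/(-8 + 2*I))
h(Q, f) = -72 + 8*Q (h(Q, f) = (-9 + Q)*8 = -72 + 8*Q)
(-21*(-81 - 1*25))/h(179, -89) + X(-79)/M(146, 106) = (-21*(-81 - 1*25))/(-72 + 8*179) + ((-1/2 + (-79)**2 - 4*(-79))/(-4 - 79))/(-63) = (-21*(-81 - 25))/(-72 + 1432) + ((-1/2 + 6241 + 316)/(-83))*(-1/63) = -21*(-106)/1360 - 1/83*13113/2*(-1/63) = 2226*(1/1360) - 13113/166*(-1/63) = 1113/680 + 1457/1162 = 1142033/395080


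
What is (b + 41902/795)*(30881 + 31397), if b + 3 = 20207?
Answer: 1002930018796/795 ≈ 1.2615e+9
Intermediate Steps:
b = 20204 (b = -3 + 20207 = 20204)
(b + 41902/795)*(30881 + 31397) = (20204 + 41902/795)*(30881 + 31397) = (20204 + 41902*(1/795))*62278 = (20204 + 41902/795)*62278 = (16104082/795)*62278 = 1002930018796/795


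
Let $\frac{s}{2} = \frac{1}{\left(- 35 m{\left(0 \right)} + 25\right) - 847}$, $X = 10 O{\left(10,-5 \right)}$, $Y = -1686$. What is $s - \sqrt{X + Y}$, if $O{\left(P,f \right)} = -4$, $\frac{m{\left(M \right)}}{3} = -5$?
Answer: $- \frac{2}{297} - i \sqrt{1726} \approx -0.006734 - 41.545 i$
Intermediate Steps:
$m{\left(M \right)} = -15$ ($m{\left(M \right)} = 3 \left(-5\right) = -15$)
$X = -40$ ($X = 10 \left(-4\right) = -40$)
$s = - \frac{2}{297}$ ($s = \frac{2}{\left(\left(-35\right) \left(-15\right) + 25\right) - 847} = \frac{2}{\left(525 + 25\right) - 847} = \frac{2}{550 - 847} = \frac{2}{-297} = 2 \left(- \frac{1}{297}\right) = - \frac{2}{297} \approx -0.006734$)
$s - \sqrt{X + Y} = - \frac{2}{297} - \sqrt{-40 - 1686} = - \frac{2}{297} - \sqrt{-1726} = - \frac{2}{297} - i \sqrt{1726}$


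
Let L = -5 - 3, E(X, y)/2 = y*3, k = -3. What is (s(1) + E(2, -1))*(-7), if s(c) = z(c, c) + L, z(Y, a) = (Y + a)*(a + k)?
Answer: 126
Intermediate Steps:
E(X, y) = 6*y (E(X, y) = 2*(y*3) = 2*(3*y) = 6*y)
z(Y, a) = (-3 + a)*(Y + a) (z(Y, a) = (Y + a)*(a - 3) = (Y + a)*(-3 + a) = (-3 + a)*(Y + a))
L = -8
s(c) = -8 - 6*c + 2*c**2 (s(c) = (c**2 - 3*c - 3*c + c*c) - 8 = (c**2 - 3*c - 3*c + c**2) - 8 = (-6*c + 2*c**2) - 8 = -8 - 6*c + 2*c**2)
(s(1) + E(2, -1))*(-7) = ((-8 - 6*1 + 2*1**2) + 6*(-1))*(-7) = ((-8 - 6 + 2*1) - 6)*(-7) = ((-8 - 6 + 2) - 6)*(-7) = (-12 - 6)*(-7) = -18*(-7) = 126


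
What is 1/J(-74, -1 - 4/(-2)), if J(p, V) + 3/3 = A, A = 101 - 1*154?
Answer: -1/54 ≈ -0.018519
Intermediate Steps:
A = -53 (A = 101 - 154 = -53)
J(p, V) = -54 (J(p, V) = -1 - 53 = -54)
1/J(-74, -1 - 4/(-2)) = 1/(-54) = -1/54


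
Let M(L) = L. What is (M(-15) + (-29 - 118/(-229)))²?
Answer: 99161764/52441 ≈ 1890.9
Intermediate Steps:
(M(-15) + (-29 - 118/(-229)))² = (-15 + (-29 - 118/(-229)))² = (-15 + (-29 - 118*(-1/229)))² = (-15 + (-29 + 118/229))² = (-15 - 6523/229)² = (-9958/229)² = 99161764/52441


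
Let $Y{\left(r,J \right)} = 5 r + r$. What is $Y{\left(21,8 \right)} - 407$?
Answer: $-281$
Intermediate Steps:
$Y{\left(r,J \right)} = 6 r$
$Y{\left(21,8 \right)} - 407 = 6 \cdot 21 - 407 = 126 - 407 = -281$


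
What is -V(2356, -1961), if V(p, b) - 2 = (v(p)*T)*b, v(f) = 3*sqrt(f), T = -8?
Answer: -2 - 94128*sqrt(589) ≈ -2.2844e+6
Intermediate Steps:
V(p, b) = 2 - 24*b*sqrt(p) (V(p, b) = 2 + ((3*sqrt(p))*(-8))*b = 2 + (-24*sqrt(p))*b = 2 - 24*b*sqrt(p))
-V(2356, -1961) = -(2 - 24*(-1961)*sqrt(2356)) = -(2 - 24*(-1961)*2*sqrt(589)) = -(2 + 94128*sqrt(589)) = -2 - 94128*sqrt(589)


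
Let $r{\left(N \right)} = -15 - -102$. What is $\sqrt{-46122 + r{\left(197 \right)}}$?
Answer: $3 i \sqrt{5115} \approx 214.56 i$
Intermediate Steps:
$r{\left(N \right)} = 87$ ($r{\left(N \right)} = -15 + 102 = 87$)
$\sqrt{-46122 + r{\left(197 \right)}} = \sqrt{-46122 + 87} = \sqrt{-46035} = 3 i \sqrt{5115}$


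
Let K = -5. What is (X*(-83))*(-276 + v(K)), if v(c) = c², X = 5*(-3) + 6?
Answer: -187497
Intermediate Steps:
X = -9 (X = -15 + 6 = -9)
(X*(-83))*(-276 + v(K)) = (-9*(-83))*(-276 + (-5)²) = 747*(-276 + 25) = 747*(-251) = -187497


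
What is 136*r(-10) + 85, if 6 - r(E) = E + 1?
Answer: 2125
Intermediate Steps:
r(E) = 5 - E (r(E) = 6 - (E + 1) = 6 - (1 + E) = 6 + (-1 - E) = 5 - E)
136*r(-10) + 85 = 136*(5 - 1*(-10)) + 85 = 136*(5 + 10) + 85 = 136*15 + 85 = 2040 + 85 = 2125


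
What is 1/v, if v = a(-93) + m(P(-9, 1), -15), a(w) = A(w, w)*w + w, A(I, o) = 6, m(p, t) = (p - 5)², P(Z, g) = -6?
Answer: -1/530 ≈ -0.0018868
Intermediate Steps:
m(p, t) = (-5 + p)²
a(w) = 7*w (a(w) = 6*w + w = 7*w)
v = -530 (v = 7*(-93) + (-5 - 6)² = -651 + (-11)² = -651 + 121 = -530)
1/v = 1/(-530) = -1/530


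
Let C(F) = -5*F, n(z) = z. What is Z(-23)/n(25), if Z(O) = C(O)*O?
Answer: -529/5 ≈ -105.80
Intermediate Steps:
Z(O) = -5*O² (Z(O) = (-5*O)*O = -5*O²)
Z(-23)/n(25) = -5*(-23)²/25 = -5*529*(1/25) = -2645*1/25 = -529/5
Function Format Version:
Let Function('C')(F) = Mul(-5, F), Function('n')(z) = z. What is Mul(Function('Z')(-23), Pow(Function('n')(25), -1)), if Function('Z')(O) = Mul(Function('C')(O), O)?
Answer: Rational(-529, 5) ≈ -105.80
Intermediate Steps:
Function('Z')(O) = Mul(-5, Pow(O, 2)) (Function('Z')(O) = Mul(Mul(-5, O), O) = Mul(-5, Pow(O, 2)))
Mul(Function('Z')(-23), Pow(Function('n')(25), -1)) = Mul(Mul(-5, Pow(-23, 2)), Pow(25, -1)) = Mul(Mul(-5, 529), Rational(1, 25)) = Mul(-2645, Rational(1, 25)) = Rational(-529, 5)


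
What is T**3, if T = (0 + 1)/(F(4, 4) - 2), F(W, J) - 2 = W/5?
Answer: 125/64 ≈ 1.9531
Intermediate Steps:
F(W, J) = 2 + W/5
T = 5/4 (T = (0 + 1)/((2 + (1/5)*4) - 2) = 1/((2 + 4/5) - 2) = 1/(14/5 - 2) = 1/(4/5) = 1*(5/4) = 5/4 ≈ 1.2500)
T**3 = (5/4)**3 = 125/64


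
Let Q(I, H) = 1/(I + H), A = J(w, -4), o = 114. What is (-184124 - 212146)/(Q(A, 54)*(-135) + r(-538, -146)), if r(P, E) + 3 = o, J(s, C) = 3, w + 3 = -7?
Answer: -1254855/344 ≈ -3647.8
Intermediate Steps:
w = -10 (w = -3 - 7 = -10)
r(P, E) = 111 (r(P, E) = -3 + 114 = 111)
A = 3
Q(I, H) = 1/(H + I)
(-184124 - 212146)/(Q(A, 54)*(-135) + r(-538, -146)) = (-184124 - 212146)/(-135/(54 + 3) + 111) = -396270/(-135/57 + 111) = -396270/((1/57)*(-135) + 111) = -396270/(-45/19 + 111) = -396270/2064/19 = -396270*19/2064 = -1254855/344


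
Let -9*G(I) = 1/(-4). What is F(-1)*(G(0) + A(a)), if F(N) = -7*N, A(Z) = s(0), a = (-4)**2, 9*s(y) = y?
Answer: 7/36 ≈ 0.19444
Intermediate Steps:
s(y) = y/9
a = 16
A(Z) = 0 (A(Z) = (1/9)*0 = 0)
G(I) = 1/36 (G(I) = -1/9/(-4) = -1/9*(-1/4) = 1/36)
F(-1)*(G(0) + A(a)) = (-7*(-1))*(1/36 + 0) = 7*(1/36) = 7/36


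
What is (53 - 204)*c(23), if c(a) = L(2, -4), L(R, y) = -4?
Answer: 604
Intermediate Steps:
c(a) = -4
(53 - 204)*c(23) = (53 - 204)*(-4) = -151*(-4) = 604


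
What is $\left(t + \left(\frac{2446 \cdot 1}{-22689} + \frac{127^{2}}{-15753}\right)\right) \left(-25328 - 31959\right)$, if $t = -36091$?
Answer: $\frac{246334922986302314}{119139939} \approx 2.0676 \cdot 10^{9}$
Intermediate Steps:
$\left(t + \left(\frac{2446 \cdot 1}{-22689} + \frac{127^{2}}{-15753}\right)\right) \left(-25328 - 31959\right) = \left(-36091 + \left(\frac{2446 \cdot 1}{-22689} + \frac{127^{2}}{-15753}\right)\right) \left(-25328 - 31959\right) = \left(-36091 + \left(2446 \left(- \frac{1}{22689}\right) + 16129 \left(- \frac{1}{15753}\right)\right)\right) \left(-57287\right) = \left(-36091 - \frac{134827573}{119139939}\right) \left(-57287\right) = \left(- \frac{4300014366022}{119139939}\right) \left(-57287\right) = \frac{246334922986302314}{119139939}$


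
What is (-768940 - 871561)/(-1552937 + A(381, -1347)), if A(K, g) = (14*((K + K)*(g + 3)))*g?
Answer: -1640501/19311452887 ≈ -8.4950e-5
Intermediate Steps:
A(K, g) = 28*K*g*(3 + g) (A(K, g) = (14*((2*K)*(3 + g)))*g = (14*(2*K*(3 + g)))*g = (28*K*(3 + g))*g = 28*K*g*(3 + g))
(-768940 - 871561)/(-1552937 + A(381, -1347)) = (-768940 - 871561)/(-1552937 + 28*381*(-1347)*(3 - 1347)) = -1640501/(-1552937 + 28*381*(-1347)*(-1344)) = -1640501/(-1552937 + 19313005824) = -1640501/19311452887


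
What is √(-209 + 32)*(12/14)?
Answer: 6*I*√177/7 ≈ 11.404*I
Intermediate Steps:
√(-209 + 32)*(12/14) = √(-177)*(12*(1/14)) = (I*√177)*(6/7) = 6*I*√177/7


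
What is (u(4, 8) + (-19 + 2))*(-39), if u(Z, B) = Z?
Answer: 507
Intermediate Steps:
(u(4, 8) + (-19 + 2))*(-39) = (4 + (-19 + 2))*(-39) = (4 - 17)*(-39) = -13*(-39) = 507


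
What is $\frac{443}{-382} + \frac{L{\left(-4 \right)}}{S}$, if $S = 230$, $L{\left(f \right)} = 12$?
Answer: $- \frac{48653}{43930} \approx -1.1075$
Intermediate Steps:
$\frac{443}{-382} + \frac{L{\left(-4 \right)}}{S} = \frac{443}{-382} + \frac{12}{230} = 443 \left(- \frac{1}{382}\right) + 12 \cdot \frac{1}{230} = - \frac{443}{382} + \frac{6}{115} = - \frac{48653}{43930}$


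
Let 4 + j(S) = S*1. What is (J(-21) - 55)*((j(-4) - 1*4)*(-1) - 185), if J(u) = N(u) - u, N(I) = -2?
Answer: 6228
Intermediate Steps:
j(S) = -4 + S (j(S) = -4 + S*1 = -4 + S)
J(u) = -2 - u
(J(-21) - 55)*((j(-4) - 1*4)*(-1) - 185) = ((-2 - 1*(-21)) - 55)*(((-4 - 4) - 1*4)*(-1) - 185) = ((-2 + 21) - 55)*((-8 - 4)*(-1) - 185) = (19 - 55)*(-12*(-1) - 185) = -36*(12 - 185) = -36*(-173) = 6228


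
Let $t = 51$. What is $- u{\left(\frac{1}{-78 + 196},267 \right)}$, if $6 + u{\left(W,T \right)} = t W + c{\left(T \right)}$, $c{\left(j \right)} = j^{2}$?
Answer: $- \frac{8411445}{118} \approx -71283.0$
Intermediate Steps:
$u{\left(W,T \right)} = -6 + T^{2} + 51 W$ ($u{\left(W,T \right)} = -6 + \left(51 W + T^{2}\right) = -6 + \left(T^{2} + 51 W\right) = -6 + T^{2} + 51 W$)
$- u{\left(\frac{1}{-78 + 196},267 \right)} = - (-6 + 267^{2} + \frac{51}{-78 + 196}) = - (-6 + 71289 + \frac{51}{118}) = \left(-1\right) \frac{8411445}{118} = - \frac{8411445}{118}$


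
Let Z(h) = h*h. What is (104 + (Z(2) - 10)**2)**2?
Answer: 19600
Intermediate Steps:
Z(h) = h**2
(104 + (Z(2) - 10)**2)**2 = (104 + (2**2 - 10)**2)**2 = (104 + (4 - 10)**2)**2 = (104 + (-6)**2)**2 = (104 + 36)**2 = 140**2 = 19600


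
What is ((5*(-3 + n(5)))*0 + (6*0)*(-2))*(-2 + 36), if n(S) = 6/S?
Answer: 0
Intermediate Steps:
((5*(-3 + n(5)))*0 + (6*0)*(-2))*(-2 + 36) = ((5*(-3 + 6/5))*0 + (6*0)*(-2))*(-2 + 36) = ((5*(-3 + 6*(⅕)))*0 + 0*(-2))*34 = ((5*(-3 + 6/5))*0 + 0)*34 = ((5*(-9/5))*0 + 0)*34 = (-9*0 + 0)*34 = (0 + 0)*34 = 0*34 = 0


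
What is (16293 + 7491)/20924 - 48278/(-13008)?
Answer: 164943893/34022424 ≈ 4.8481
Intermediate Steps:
(16293 + 7491)/20924 - 48278/(-13008) = 23784*(1/20924) - 48278*(-1/13008) = 5946/5231 + 24139/6504 = 164943893/34022424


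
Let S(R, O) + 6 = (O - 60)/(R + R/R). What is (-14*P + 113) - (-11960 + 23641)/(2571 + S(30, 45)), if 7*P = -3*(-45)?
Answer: -12843611/79500 ≈ -161.55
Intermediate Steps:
S(R, O) = -6 + (-60 + O)/(1 + R) (S(R, O) = -6 + (O - 60)/(R + R/R) = -6 + (-60 + O)/(R + 1) = -6 + (-60 + O)/(1 + R))
P = 135/7 (P = (-3*(-45))/7 = (1/7)*135 = 135/7 ≈ 19.286)
(-14*P + 113) - (-11960 + 23641)/(2571 + S(30, 45)) = (-14*135/7 + 113) - (-11960 + 23641)/(2571 + (-66 + 45 - 6*30)/(1 + 30)) = (-270 + 113) - 11681/(2571 + (-66 + 45 - 180)/31) = -157 - 11681/(2571 + (1/31)*(-201)) = -157 - 11681/(2571 - 201/31) = -157 - 11681/79500/31 = -157 - 11681*31/79500 = -157 - 1*362111/79500 = -157 - 362111/79500 = -12843611/79500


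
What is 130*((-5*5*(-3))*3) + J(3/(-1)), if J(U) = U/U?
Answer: 29251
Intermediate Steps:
J(U) = 1
130*((-5*5*(-3))*3) + J(3/(-1)) = 130*((-5*5*(-3))*3) + 1 = 130*(-25*(-3)*3) + 1 = 130*(75*3) + 1 = 130*225 + 1 = 29250 + 1 = 29251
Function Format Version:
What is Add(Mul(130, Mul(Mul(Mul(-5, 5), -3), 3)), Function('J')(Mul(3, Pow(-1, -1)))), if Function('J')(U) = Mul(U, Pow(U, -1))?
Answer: 29251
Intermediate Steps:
Function('J')(U) = 1
Add(Mul(130, Mul(Mul(Mul(-5, 5), -3), 3)), Function('J')(Mul(3, Pow(-1, -1)))) = Add(Mul(130, Mul(Mul(Mul(-5, 5), -3), 3)), 1) = Add(Mul(130, Mul(Mul(-25, -3), 3)), 1) = Add(Mul(130, Mul(75, 3)), 1) = Add(Mul(130, 225), 1) = Add(29250, 1) = 29251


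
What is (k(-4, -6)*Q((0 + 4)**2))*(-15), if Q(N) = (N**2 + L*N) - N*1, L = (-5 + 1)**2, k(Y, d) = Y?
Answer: 29760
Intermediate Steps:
L = 16 (L = (-4)**2 = 16)
Q(N) = N**2 + 15*N (Q(N) = (N**2 + 16*N) - N*1 = (N**2 + 16*N) - N = N**2 + 15*N)
(k(-4, -6)*Q((0 + 4)**2))*(-15) = -4*(0 + 4)**2*(15 + (0 + 4)**2)*(-15) = -4*4**2*(15 + 4**2)*(-15) = -64*(15 + 16)*(-15) = -64*31*(-15) = -4*496*(-15) = -1984*(-15) = 29760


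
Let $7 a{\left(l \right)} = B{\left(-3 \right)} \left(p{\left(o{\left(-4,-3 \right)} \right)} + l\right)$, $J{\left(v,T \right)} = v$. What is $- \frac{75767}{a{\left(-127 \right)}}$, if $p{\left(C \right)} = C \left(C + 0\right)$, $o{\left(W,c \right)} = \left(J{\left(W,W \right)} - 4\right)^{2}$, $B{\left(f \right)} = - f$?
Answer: $- \frac{75767}{1701} \approx -44.543$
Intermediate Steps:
$o{\left(W,c \right)} = \left(-4 + W\right)^{2}$ ($o{\left(W,c \right)} = \left(W - 4\right)^{2} = \left(-4 + W\right)^{2}$)
$p{\left(C \right)} = C^{2}$ ($p{\left(C \right)} = C C = C^{2}$)
$a{\left(l \right)} = \frac{12288}{7} + \frac{3 l}{7}$ ($a{\left(l \right)} = \frac{\left(-1\right) \left(-3\right) \left(\left(\left(-4 - 4\right)^{2}\right)^{2} + l\right)}{7} = \frac{3 \left(\left(\left(-8\right)^{2}\right)^{2} + l\right)}{7} = \frac{3 \left(64^{2} + l\right)}{7} = \frac{3 \left(4096 + l\right)}{7} = \frac{12288 + 3 l}{7} = \frac{12288}{7} + \frac{3 l}{7}$)
$- \frac{75767}{a{\left(-127 \right)}} = - \frac{75767}{\frac{12288}{7} + \frac{3}{7} \left(-127\right)} = - \frac{75767}{\frac{12288}{7} - \frac{381}{7}} = - \frac{75767}{1701}$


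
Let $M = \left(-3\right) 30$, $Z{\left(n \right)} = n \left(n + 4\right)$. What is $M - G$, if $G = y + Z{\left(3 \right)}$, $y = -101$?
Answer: $-10$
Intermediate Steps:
$Z{\left(n \right)} = n \left(4 + n\right)$
$G = -80$ ($G = -101 + 3 \left(4 + 3\right) = -101 + 3 \cdot 7 = -101 + 21 = -80$)
$M = -90$
$M - G = -90 - -80 = -90 + 80 = -10$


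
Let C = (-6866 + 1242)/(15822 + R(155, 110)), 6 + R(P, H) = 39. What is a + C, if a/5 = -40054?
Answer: -3175286474/15855 ≈ -2.0027e+5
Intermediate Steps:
a = -200270 (a = 5*(-40054) = -200270)
R(P, H) = 33 (R(P, H) = -6 + 39 = 33)
C = -5624/15855 (C = (-6866 + 1242)/(15822 + 33) = -5624/15855 ≈ -0.35471)
a + C = -200270 - 5624/15855 = -3175286474/15855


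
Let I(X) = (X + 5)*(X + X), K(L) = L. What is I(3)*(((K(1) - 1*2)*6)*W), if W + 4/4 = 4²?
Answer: -4320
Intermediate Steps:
W = 15 (W = -1 + 4² = -1 + 16 = 15)
I(X) = 2*X*(5 + X) (I(X) = (5 + X)*(2*X) = 2*X*(5 + X))
I(3)*(((K(1) - 1*2)*6)*W) = (2*3*(5 + 3))*(((1 - 1*2)*6)*15) = (2*3*8)*(((1 - 2)*6)*15) = 48*(-1*6*15) = 48*(-6*15) = 48*(-90) = -4320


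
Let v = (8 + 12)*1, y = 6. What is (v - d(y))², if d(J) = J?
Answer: 196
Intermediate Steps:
v = 20 (v = 20*1 = 20)
(v - d(y))² = (20 - 1*6)² = (20 - 6)² = 14² = 196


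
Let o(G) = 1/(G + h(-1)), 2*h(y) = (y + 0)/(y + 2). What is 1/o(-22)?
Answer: -45/2 ≈ -22.500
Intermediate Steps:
h(y) = y/(2*(2 + y)) (h(y) = ((y + 0)/(y + 2))/2 = (y/(2 + y))/2 = y/(2*(2 + y)))
o(G) = 1/(-1/2 + G) (o(G) = 1/(G + (1/2)*(-1)/(2 - 1)) = 1/(G + (1/2)*(-1)/1) = 1/(G + (1/2)*(-1)*1) = 1/(G - 1/2) = 1/(-1/2 + G))
1/o(-22) = 1/(2/(-1 + 2*(-22))) = 1/(2/(-1 - 44)) = 1/(2/(-45)) = 1/(2*(-1/45)) = 1/(-2/45) = -45/2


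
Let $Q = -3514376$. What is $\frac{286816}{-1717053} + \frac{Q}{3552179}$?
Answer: $- \frac{7053191625992}{6099279608487} \approx -1.1564$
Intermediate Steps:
$\frac{286816}{-1717053} + \frac{Q}{3552179} = \frac{286816}{-1717053} - \frac{3514376}{3552179} = 286816 \left(- \frac{1}{1717053}\right) - \frac{3514376}{3552179} = - \frac{286816}{1717053} - \frac{3514376}{3552179} = - \frac{7053191625992}{6099279608487}$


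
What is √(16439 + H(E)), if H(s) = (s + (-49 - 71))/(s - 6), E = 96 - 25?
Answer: √69451590/65 ≈ 128.21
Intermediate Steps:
E = 71
H(s) = (-120 + s)/(-6 + s) (H(s) = (s - 120)/(-6 + s) = (-120 + s)/(-6 + s))
√(16439 + H(E)) = √(16439 + (-120 + 71)/(-6 + 71)) = √(16439 - 49/65) = √(1068486/65) = √69451590/65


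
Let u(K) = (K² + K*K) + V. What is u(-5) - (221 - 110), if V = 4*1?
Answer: -57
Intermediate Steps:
V = 4
u(K) = 4 + 2*K² (u(K) = (K² + K*K) + 4 = (K² + K²) + 4 = 2*K² + 4 = 4 + 2*K²)
u(-5) - (221 - 110) = (4 + 2*(-5)²) - (221 - 110) = (4 + 2*25) - 1*111 = (4 + 50) - 111 = 54 - 111 = -57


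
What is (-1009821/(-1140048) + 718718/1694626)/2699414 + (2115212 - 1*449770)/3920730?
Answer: 241264823591116024543409/567977240399599563492960 ≈ 0.42478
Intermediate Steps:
(-1009821/(-1140048) + 718718/1694626)/2699414 + (2115212 - 1*449770)/3920730 = (-1009821*(-1/1140048) + 718718*(1/1694626))*(1/2699414) + (2115212 - 449770)*(1/3920730) = (336607/380016 + 359359/847313)*(1/2699414) + 1665442*(1/3920730) = (421773656735/321992497008)*(1/2699414) + 832721/1960365 = 421773656735/869191054318353312 + 832721/1960365 = 241264823591116024543409/567977240399599563492960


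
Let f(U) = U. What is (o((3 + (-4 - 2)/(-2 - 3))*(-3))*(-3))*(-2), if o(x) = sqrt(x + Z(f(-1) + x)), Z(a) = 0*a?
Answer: 18*I*sqrt(35)/5 ≈ 21.298*I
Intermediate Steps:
Z(a) = 0
o(x) = sqrt(x) (o(x) = sqrt(x + 0) = sqrt(x))
(o((3 + (-4 - 2)/(-2 - 3))*(-3))*(-3))*(-2) = (sqrt((3 + (-4 - 2)/(-2 - 3))*(-3))*(-3))*(-2) = (sqrt((3 - 6/(-5))*(-3))*(-3))*(-2) = (sqrt((3 - 6*(-1/5))*(-3))*(-3))*(-2) = (sqrt((3 + 6/5)*(-3))*(-3))*(-2) = (sqrt((21/5)*(-3))*(-3))*(-2) = (sqrt(-63/5)*(-3))*(-2) = ((3*I*sqrt(35)/5)*(-3))*(-2) = -9*I*sqrt(35)/5*(-2) = 18*I*sqrt(35)/5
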